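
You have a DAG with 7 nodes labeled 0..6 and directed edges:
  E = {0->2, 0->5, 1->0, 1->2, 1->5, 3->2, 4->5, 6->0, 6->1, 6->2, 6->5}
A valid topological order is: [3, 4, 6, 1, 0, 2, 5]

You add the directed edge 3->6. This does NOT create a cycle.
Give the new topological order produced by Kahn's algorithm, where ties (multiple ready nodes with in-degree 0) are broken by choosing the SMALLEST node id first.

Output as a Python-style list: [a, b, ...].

Old toposort: [3, 4, 6, 1, 0, 2, 5]
Added edge: 3->6
Position of 3 (0) < position of 6 (2). Old order still valid.
Run Kahn's algorithm (break ties by smallest node id):
  initial in-degrees: [2, 1, 4, 0, 0, 4, 1]
  ready (indeg=0): [3, 4]
  pop 3: indeg[2]->3; indeg[6]->0 | ready=[4, 6] | order so far=[3]
  pop 4: indeg[5]->3 | ready=[6] | order so far=[3, 4]
  pop 6: indeg[0]->1; indeg[1]->0; indeg[2]->2; indeg[5]->2 | ready=[1] | order so far=[3, 4, 6]
  pop 1: indeg[0]->0; indeg[2]->1; indeg[5]->1 | ready=[0] | order so far=[3, 4, 6, 1]
  pop 0: indeg[2]->0; indeg[5]->0 | ready=[2, 5] | order so far=[3, 4, 6, 1, 0]
  pop 2: no out-edges | ready=[5] | order so far=[3, 4, 6, 1, 0, 2]
  pop 5: no out-edges | ready=[] | order so far=[3, 4, 6, 1, 0, 2, 5]
  Result: [3, 4, 6, 1, 0, 2, 5]

Answer: [3, 4, 6, 1, 0, 2, 5]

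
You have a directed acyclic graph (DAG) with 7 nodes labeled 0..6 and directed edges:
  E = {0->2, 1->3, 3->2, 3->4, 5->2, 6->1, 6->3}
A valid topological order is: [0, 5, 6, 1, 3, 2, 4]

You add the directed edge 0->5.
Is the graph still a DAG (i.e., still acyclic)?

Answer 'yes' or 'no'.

Answer: yes

Derivation:
Given toposort: [0, 5, 6, 1, 3, 2, 4]
Position of 0: index 0; position of 5: index 1
New edge 0->5: forward
Forward edge: respects the existing order. Still a DAG, same toposort still valid.
Still a DAG? yes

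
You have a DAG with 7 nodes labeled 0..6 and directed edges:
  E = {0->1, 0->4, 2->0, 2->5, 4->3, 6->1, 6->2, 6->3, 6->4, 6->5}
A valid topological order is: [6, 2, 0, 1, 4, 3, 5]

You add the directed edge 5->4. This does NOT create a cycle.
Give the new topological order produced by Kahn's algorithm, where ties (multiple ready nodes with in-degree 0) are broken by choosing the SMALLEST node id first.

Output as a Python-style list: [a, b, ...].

Answer: [6, 2, 0, 1, 5, 4, 3]

Derivation:
Old toposort: [6, 2, 0, 1, 4, 3, 5]
Added edge: 5->4
Position of 5 (6) > position of 4 (4). Must reorder: 5 must now come before 4.
Run Kahn's algorithm (break ties by smallest node id):
  initial in-degrees: [1, 2, 1, 2, 3, 2, 0]
  ready (indeg=0): [6]
  pop 6: indeg[1]->1; indeg[2]->0; indeg[3]->1; indeg[4]->2; indeg[5]->1 | ready=[2] | order so far=[6]
  pop 2: indeg[0]->0; indeg[5]->0 | ready=[0, 5] | order so far=[6, 2]
  pop 0: indeg[1]->0; indeg[4]->1 | ready=[1, 5] | order so far=[6, 2, 0]
  pop 1: no out-edges | ready=[5] | order so far=[6, 2, 0, 1]
  pop 5: indeg[4]->0 | ready=[4] | order so far=[6, 2, 0, 1, 5]
  pop 4: indeg[3]->0 | ready=[3] | order so far=[6, 2, 0, 1, 5, 4]
  pop 3: no out-edges | ready=[] | order so far=[6, 2, 0, 1, 5, 4, 3]
  Result: [6, 2, 0, 1, 5, 4, 3]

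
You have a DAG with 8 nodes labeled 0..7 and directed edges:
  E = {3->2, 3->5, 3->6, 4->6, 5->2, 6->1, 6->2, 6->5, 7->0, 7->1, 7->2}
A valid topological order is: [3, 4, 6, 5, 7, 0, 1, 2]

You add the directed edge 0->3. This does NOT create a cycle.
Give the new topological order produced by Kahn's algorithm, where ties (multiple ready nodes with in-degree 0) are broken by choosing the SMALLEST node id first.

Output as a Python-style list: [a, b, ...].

Old toposort: [3, 4, 6, 5, 7, 0, 1, 2]
Added edge: 0->3
Position of 0 (5) > position of 3 (0). Must reorder: 0 must now come before 3.
Run Kahn's algorithm (break ties by smallest node id):
  initial in-degrees: [1, 2, 4, 1, 0, 2, 2, 0]
  ready (indeg=0): [4, 7]
  pop 4: indeg[6]->1 | ready=[7] | order so far=[4]
  pop 7: indeg[0]->0; indeg[1]->1; indeg[2]->3 | ready=[0] | order so far=[4, 7]
  pop 0: indeg[3]->0 | ready=[3] | order so far=[4, 7, 0]
  pop 3: indeg[2]->2; indeg[5]->1; indeg[6]->0 | ready=[6] | order so far=[4, 7, 0, 3]
  pop 6: indeg[1]->0; indeg[2]->1; indeg[5]->0 | ready=[1, 5] | order so far=[4, 7, 0, 3, 6]
  pop 1: no out-edges | ready=[5] | order so far=[4, 7, 0, 3, 6, 1]
  pop 5: indeg[2]->0 | ready=[2] | order so far=[4, 7, 0, 3, 6, 1, 5]
  pop 2: no out-edges | ready=[] | order so far=[4, 7, 0, 3, 6, 1, 5, 2]
  Result: [4, 7, 0, 3, 6, 1, 5, 2]

Answer: [4, 7, 0, 3, 6, 1, 5, 2]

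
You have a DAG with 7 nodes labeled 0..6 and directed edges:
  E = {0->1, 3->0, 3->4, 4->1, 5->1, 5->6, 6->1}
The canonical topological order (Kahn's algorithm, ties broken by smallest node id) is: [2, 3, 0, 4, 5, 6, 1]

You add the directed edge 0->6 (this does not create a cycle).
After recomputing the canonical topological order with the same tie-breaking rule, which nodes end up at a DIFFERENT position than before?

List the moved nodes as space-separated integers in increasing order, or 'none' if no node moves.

Answer: none

Derivation:
Old toposort: [2, 3, 0, 4, 5, 6, 1]
Added edge 0->6
Recompute Kahn (smallest-id tiebreak):
  initial in-degrees: [1, 4, 0, 0, 1, 0, 2]
  ready (indeg=0): [2, 3, 5]
  pop 2: no out-edges | ready=[3, 5] | order so far=[2]
  pop 3: indeg[0]->0; indeg[4]->0 | ready=[0, 4, 5] | order so far=[2, 3]
  pop 0: indeg[1]->3; indeg[6]->1 | ready=[4, 5] | order so far=[2, 3, 0]
  pop 4: indeg[1]->2 | ready=[5] | order so far=[2, 3, 0, 4]
  pop 5: indeg[1]->1; indeg[6]->0 | ready=[6] | order so far=[2, 3, 0, 4, 5]
  pop 6: indeg[1]->0 | ready=[1] | order so far=[2, 3, 0, 4, 5, 6]
  pop 1: no out-edges | ready=[] | order so far=[2, 3, 0, 4, 5, 6, 1]
New canonical toposort: [2, 3, 0, 4, 5, 6, 1]
Compare positions:
  Node 0: index 2 -> 2 (same)
  Node 1: index 6 -> 6 (same)
  Node 2: index 0 -> 0 (same)
  Node 3: index 1 -> 1 (same)
  Node 4: index 3 -> 3 (same)
  Node 5: index 4 -> 4 (same)
  Node 6: index 5 -> 5 (same)
Nodes that changed position: none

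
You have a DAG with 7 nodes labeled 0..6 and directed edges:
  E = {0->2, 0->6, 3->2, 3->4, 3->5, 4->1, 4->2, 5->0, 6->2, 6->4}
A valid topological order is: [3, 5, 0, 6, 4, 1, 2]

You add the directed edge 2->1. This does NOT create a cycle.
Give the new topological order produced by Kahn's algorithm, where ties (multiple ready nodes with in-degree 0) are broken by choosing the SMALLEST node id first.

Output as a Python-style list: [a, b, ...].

Old toposort: [3, 5, 0, 6, 4, 1, 2]
Added edge: 2->1
Position of 2 (6) > position of 1 (5). Must reorder: 2 must now come before 1.
Run Kahn's algorithm (break ties by smallest node id):
  initial in-degrees: [1, 2, 4, 0, 2, 1, 1]
  ready (indeg=0): [3]
  pop 3: indeg[2]->3; indeg[4]->1; indeg[5]->0 | ready=[5] | order so far=[3]
  pop 5: indeg[0]->0 | ready=[0] | order so far=[3, 5]
  pop 0: indeg[2]->2; indeg[6]->0 | ready=[6] | order so far=[3, 5, 0]
  pop 6: indeg[2]->1; indeg[4]->0 | ready=[4] | order so far=[3, 5, 0, 6]
  pop 4: indeg[1]->1; indeg[2]->0 | ready=[2] | order so far=[3, 5, 0, 6, 4]
  pop 2: indeg[1]->0 | ready=[1] | order so far=[3, 5, 0, 6, 4, 2]
  pop 1: no out-edges | ready=[] | order so far=[3, 5, 0, 6, 4, 2, 1]
  Result: [3, 5, 0, 6, 4, 2, 1]

Answer: [3, 5, 0, 6, 4, 2, 1]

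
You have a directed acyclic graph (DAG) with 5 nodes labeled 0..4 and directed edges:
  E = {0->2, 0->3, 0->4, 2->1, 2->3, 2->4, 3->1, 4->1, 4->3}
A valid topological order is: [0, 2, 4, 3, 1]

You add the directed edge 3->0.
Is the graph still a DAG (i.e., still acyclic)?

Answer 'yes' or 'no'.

Answer: no

Derivation:
Given toposort: [0, 2, 4, 3, 1]
Position of 3: index 3; position of 0: index 0
New edge 3->0: backward (u after v in old order)
Backward edge: old toposort is now invalid. Check if this creates a cycle.
Does 0 already reach 3? Reachable from 0: [0, 1, 2, 3, 4]. YES -> cycle!
Still a DAG? no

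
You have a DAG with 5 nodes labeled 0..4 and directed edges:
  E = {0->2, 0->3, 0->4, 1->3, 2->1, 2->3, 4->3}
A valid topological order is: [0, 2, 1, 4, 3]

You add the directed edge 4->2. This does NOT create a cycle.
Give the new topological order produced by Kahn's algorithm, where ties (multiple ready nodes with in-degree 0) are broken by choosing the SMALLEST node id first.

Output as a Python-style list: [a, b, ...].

Answer: [0, 4, 2, 1, 3]

Derivation:
Old toposort: [0, 2, 1, 4, 3]
Added edge: 4->2
Position of 4 (3) > position of 2 (1). Must reorder: 4 must now come before 2.
Run Kahn's algorithm (break ties by smallest node id):
  initial in-degrees: [0, 1, 2, 4, 1]
  ready (indeg=0): [0]
  pop 0: indeg[2]->1; indeg[3]->3; indeg[4]->0 | ready=[4] | order so far=[0]
  pop 4: indeg[2]->0; indeg[3]->2 | ready=[2] | order so far=[0, 4]
  pop 2: indeg[1]->0; indeg[3]->1 | ready=[1] | order so far=[0, 4, 2]
  pop 1: indeg[3]->0 | ready=[3] | order so far=[0, 4, 2, 1]
  pop 3: no out-edges | ready=[] | order so far=[0, 4, 2, 1, 3]
  Result: [0, 4, 2, 1, 3]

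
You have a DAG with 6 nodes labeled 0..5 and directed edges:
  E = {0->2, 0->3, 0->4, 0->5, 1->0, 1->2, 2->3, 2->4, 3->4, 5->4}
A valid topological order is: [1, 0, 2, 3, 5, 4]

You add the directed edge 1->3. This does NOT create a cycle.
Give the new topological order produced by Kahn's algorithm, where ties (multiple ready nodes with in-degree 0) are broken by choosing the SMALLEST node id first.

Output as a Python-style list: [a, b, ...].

Old toposort: [1, 0, 2, 3, 5, 4]
Added edge: 1->3
Position of 1 (0) < position of 3 (3). Old order still valid.
Run Kahn's algorithm (break ties by smallest node id):
  initial in-degrees: [1, 0, 2, 3, 4, 1]
  ready (indeg=0): [1]
  pop 1: indeg[0]->0; indeg[2]->1; indeg[3]->2 | ready=[0] | order so far=[1]
  pop 0: indeg[2]->0; indeg[3]->1; indeg[4]->3; indeg[5]->0 | ready=[2, 5] | order so far=[1, 0]
  pop 2: indeg[3]->0; indeg[4]->2 | ready=[3, 5] | order so far=[1, 0, 2]
  pop 3: indeg[4]->1 | ready=[5] | order so far=[1, 0, 2, 3]
  pop 5: indeg[4]->0 | ready=[4] | order so far=[1, 0, 2, 3, 5]
  pop 4: no out-edges | ready=[] | order so far=[1, 0, 2, 3, 5, 4]
  Result: [1, 0, 2, 3, 5, 4]

Answer: [1, 0, 2, 3, 5, 4]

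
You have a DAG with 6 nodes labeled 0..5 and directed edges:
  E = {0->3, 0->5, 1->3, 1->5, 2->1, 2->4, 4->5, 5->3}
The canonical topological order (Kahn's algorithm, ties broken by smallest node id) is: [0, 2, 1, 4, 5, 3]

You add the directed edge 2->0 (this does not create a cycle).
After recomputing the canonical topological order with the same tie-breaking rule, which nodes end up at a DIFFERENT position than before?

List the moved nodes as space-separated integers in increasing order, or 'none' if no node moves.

Old toposort: [0, 2, 1, 4, 5, 3]
Added edge 2->0
Recompute Kahn (smallest-id tiebreak):
  initial in-degrees: [1, 1, 0, 3, 1, 3]
  ready (indeg=0): [2]
  pop 2: indeg[0]->0; indeg[1]->0; indeg[4]->0 | ready=[0, 1, 4] | order so far=[2]
  pop 0: indeg[3]->2; indeg[5]->2 | ready=[1, 4] | order so far=[2, 0]
  pop 1: indeg[3]->1; indeg[5]->1 | ready=[4] | order so far=[2, 0, 1]
  pop 4: indeg[5]->0 | ready=[5] | order so far=[2, 0, 1, 4]
  pop 5: indeg[3]->0 | ready=[3] | order so far=[2, 0, 1, 4, 5]
  pop 3: no out-edges | ready=[] | order so far=[2, 0, 1, 4, 5, 3]
New canonical toposort: [2, 0, 1, 4, 5, 3]
Compare positions:
  Node 0: index 0 -> 1 (moved)
  Node 1: index 2 -> 2 (same)
  Node 2: index 1 -> 0 (moved)
  Node 3: index 5 -> 5 (same)
  Node 4: index 3 -> 3 (same)
  Node 5: index 4 -> 4 (same)
Nodes that changed position: 0 2

Answer: 0 2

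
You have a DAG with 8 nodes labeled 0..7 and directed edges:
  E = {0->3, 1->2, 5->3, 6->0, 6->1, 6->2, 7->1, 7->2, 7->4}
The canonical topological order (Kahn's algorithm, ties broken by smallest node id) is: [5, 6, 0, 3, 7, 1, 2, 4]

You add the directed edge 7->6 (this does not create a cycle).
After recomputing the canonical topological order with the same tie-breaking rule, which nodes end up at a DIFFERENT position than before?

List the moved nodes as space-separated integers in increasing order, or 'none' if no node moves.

Old toposort: [5, 6, 0, 3, 7, 1, 2, 4]
Added edge 7->6
Recompute Kahn (smallest-id tiebreak):
  initial in-degrees: [1, 2, 3, 2, 1, 0, 1, 0]
  ready (indeg=0): [5, 7]
  pop 5: indeg[3]->1 | ready=[7] | order so far=[5]
  pop 7: indeg[1]->1; indeg[2]->2; indeg[4]->0; indeg[6]->0 | ready=[4, 6] | order so far=[5, 7]
  pop 4: no out-edges | ready=[6] | order so far=[5, 7, 4]
  pop 6: indeg[0]->0; indeg[1]->0; indeg[2]->1 | ready=[0, 1] | order so far=[5, 7, 4, 6]
  pop 0: indeg[3]->0 | ready=[1, 3] | order so far=[5, 7, 4, 6, 0]
  pop 1: indeg[2]->0 | ready=[2, 3] | order so far=[5, 7, 4, 6, 0, 1]
  pop 2: no out-edges | ready=[3] | order so far=[5, 7, 4, 6, 0, 1, 2]
  pop 3: no out-edges | ready=[] | order so far=[5, 7, 4, 6, 0, 1, 2, 3]
New canonical toposort: [5, 7, 4, 6, 0, 1, 2, 3]
Compare positions:
  Node 0: index 2 -> 4 (moved)
  Node 1: index 5 -> 5 (same)
  Node 2: index 6 -> 6 (same)
  Node 3: index 3 -> 7 (moved)
  Node 4: index 7 -> 2 (moved)
  Node 5: index 0 -> 0 (same)
  Node 6: index 1 -> 3 (moved)
  Node 7: index 4 -> 1 (moved)
Nodes that changed position: 0 3 4 6 7

Answer: 0 3 4 6 7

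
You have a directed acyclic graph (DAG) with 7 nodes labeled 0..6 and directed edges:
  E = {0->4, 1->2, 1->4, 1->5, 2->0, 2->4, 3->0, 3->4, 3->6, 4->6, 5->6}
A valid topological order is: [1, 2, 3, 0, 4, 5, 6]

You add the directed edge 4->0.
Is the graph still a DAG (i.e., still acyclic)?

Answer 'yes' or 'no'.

Answer: no

Derivation:
Given toposort: [1, 2, 3, 0, 4, 5, 6]
Position of 4: index 4; position of 0: index 3
New edge 4->0: backward (u after v in old order)
Backward edge: old toposort is now invalid. Check if this creates a cycle.
Does 0 already reach 4? Reachable from 0: [0, 4, 6]. YES -> cycle!
Still a DAG? no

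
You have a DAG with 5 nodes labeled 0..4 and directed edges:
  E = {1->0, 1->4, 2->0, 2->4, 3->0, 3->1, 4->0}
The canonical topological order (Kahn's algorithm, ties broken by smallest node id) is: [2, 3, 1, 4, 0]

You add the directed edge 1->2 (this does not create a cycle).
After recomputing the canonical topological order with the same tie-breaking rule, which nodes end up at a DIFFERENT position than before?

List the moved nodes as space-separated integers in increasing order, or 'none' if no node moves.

Answer: 1 2 3

Derivation:
Old toposort: [2, 3, 1, 4, 0]
Added edge 1->2
Recompute Kahn (smallest-id tiebreak):
  initial in-degrees: [4, 1, 1, 0, 2]
  ready (indeg=0): [3]
  pop 3: indeg[0]->3; indeg[1]->0 | ready=[1] | order so far=[3]
  pop 1: indeg[0]->2; indeg[2]->0; indeg[4]->1 | ready=[2] | order so far=[3, 1]
  pop 2: indeg[0]->1; indeg[4]->0 | ready=[4] | order so far=[3, 1, 2]
  pop 4: indeg[0]->0 | ready=[0] | order so far=[3, 1, 2, 4]
  pop 0: no out-edges | ready=[] | order so far=[3, 1, 2, 4, 0]
New canonical toposort: [3, 1, 2, 4, 0]
Compare positions:
  Node 0: index 4 -> 4 (same)
  Node 1: index 2 -> 1 (moved)
  Node 2: index 0 -> 2 (moved)
  Node 3: index 1 -> 0 (moved)
  Node 4: index 3 -> 3 (same)
Nodes that changed position: 1 2 3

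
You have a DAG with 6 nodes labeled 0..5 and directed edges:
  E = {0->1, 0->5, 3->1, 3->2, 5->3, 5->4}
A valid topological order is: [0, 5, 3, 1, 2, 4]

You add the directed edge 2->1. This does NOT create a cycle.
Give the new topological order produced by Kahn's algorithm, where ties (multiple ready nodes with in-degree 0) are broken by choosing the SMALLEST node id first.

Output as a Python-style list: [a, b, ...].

Answer: [0, 5, 3, 2, 1, 4]

Derivation:
Old toposort: [0, 5, 3, 1, 2, 4]
Added edge: 2->1
Position of 2 (4) > position of 1 (3). Must reorder: 2 must now come before 1.
Run Kahn's algorithm (break ties by smallest node id):
  initial in-degrees: [0, 3, 1, 1, 1, 1]
  ready (indeg=0): [0]
  pop 0: indeg[1]->2; indeg[5]->0 | ready=[5] | order so far=[0]
  pop 5: indeg[3]->0; indeg[4]->0 | ready=[3, 4] | order so far=[0, 5]
  pop 3: indeg[1]->1; indeg[2]->0 | ready=[2, 4] | order so far=[0, 5, 3]
  pop 2: indeg[1]->0 | ready=[1, 4] | order so far=[0, 5, 3, 2]
  pop 1: no out-edges | ready=[4] | order so far=[0, 5, 3, 2, 1]
  pop 4: no out-edges | ready=[] | order so far=[0, 5, 3, 2, 1, 4]
  Result: [0, 5, 3, 2, 1, 4]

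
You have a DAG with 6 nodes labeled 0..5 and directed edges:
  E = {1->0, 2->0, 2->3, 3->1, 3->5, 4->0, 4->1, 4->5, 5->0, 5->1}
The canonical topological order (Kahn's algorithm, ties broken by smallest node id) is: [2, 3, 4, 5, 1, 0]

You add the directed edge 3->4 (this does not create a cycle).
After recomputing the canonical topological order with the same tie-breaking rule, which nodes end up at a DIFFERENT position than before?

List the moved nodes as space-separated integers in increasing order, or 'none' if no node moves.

Old toposort: [2, 3, 4, 5, 1, 0]
Added edge 3->4
Recompute Kahn (smallest-id tiebreak):
  initial in-degrees: [4, 3, 0, 1, 1, 2]
  ready (indeg=0): [2]
  pop 2: indeg[0]->3; indeg[3]->0 | ready=[3] | order so far=[2]
  pop 3: indeg[1]->2; indeg[4]->0; indeg[5]->1 | ready=[4] | order so far=[2, 3]
  pop 4: indeg[0]->2; indeg[1]->1; indeg[5]->0 | ready=[5] | order so far=[2, 3, 4]
  pop 5: indeg[0]->1; indeg[1]->0 | ready=[1] | order so far=[2, 3, 4, 5]
  pop 1: indeg[0]->0 | ready=[0] | order so far=[2, 3, 4, 5, 1]
  pop 0: no out-edges | ready=[] | order so far=[2, 3, 4, 5, 1, 0]
New canonical toposort: [2, 3, 4, 5, 1, 0]
Compare positions:
  Node 0: index 5 -> 5 (same)
  Node 1: index 4 -> 4 (same)
  Node 2: index 0 -> 0 (same)
  Node 3: index 1 -> 1 (same)
  Node 4: index 2 -> 2 (same)
  Node 5: index 3 -> 3 (same)
Nodes that changed position: none

Answer: none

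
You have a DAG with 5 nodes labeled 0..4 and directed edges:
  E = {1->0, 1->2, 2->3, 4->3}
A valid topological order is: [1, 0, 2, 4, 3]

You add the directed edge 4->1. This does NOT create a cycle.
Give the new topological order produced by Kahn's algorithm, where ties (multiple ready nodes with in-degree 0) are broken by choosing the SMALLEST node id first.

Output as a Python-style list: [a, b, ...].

Old toposort: [1, 0, 2, 4, 3]
Added edge: 4->1
Position of 4 (3) > position of 1 (0). Must reorder: 4 must now come before 1.
Run Kahn's algorithm (break ties by smallest node id):
  initial in-degrees: [1, 1, 1, 2, 0]
  ready (indeg=0): [4]
  pop 4: indeg[1]->0; indeg[3]->1 | ready=[1] | order so far=[4]
  pop 1: indeg[0]->0; indeg[2]->0 | ready=[0, 2] | order so far=[4, 1]
  pop 0: no out-edges | ready=[2] | order so far=[4, 1, 0]
  pop 2: indeg[3]->0 | ready=[3] | order so far=[4, 1, 0, 2]
  pop 3: no out-edges | ready=[] | order so far=[4, 1, 0, 2, 3]
  Result: [4, 1, 0, 2, 3]

Answer: [4, 1, 0, 2, 3]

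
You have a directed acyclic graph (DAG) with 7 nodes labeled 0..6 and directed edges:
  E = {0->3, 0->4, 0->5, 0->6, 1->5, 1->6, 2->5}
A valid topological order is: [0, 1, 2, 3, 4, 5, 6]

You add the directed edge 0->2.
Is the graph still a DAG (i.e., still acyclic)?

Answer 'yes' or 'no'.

Given toposort: [0, 1, 2, 3, 4, 5, 6]
Position of 0: index 0; position of 2: index 2
New edge 0->2: forward
Forward edge: respects the existing order. Still a DAG, same toposort still valid.
Still a DAG? yes

Answer: yes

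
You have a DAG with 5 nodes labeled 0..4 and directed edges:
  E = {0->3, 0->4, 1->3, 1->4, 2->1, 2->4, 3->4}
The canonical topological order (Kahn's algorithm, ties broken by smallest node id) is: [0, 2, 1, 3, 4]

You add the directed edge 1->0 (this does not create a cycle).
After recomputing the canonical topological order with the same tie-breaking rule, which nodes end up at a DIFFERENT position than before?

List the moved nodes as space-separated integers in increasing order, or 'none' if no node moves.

Answer: 0 1 2

Derivation:
Old toposort: [0, 2, 1, 3, 4]
Added edge 1->0
Recompute Kahn (smallest-id tiebreak):
  initial in-degrees: [1, 1, 0, 2, 4]
  ready (indeg=0): [2]
  pop 2: indeg[1]->0; indeg[4]->3 | ready=[1] | order so far=[2]
  pop 1: indeg[0]->0; indeg[3]->1; indeg[4]->2 | ready=[0] | order so far=[2, 1]
  pop 0: indeg[3]->0; indeg[4]->1 | ready=[3] | order so far=[2, 1, 0]
  pop 3: indeg[4]->0 | ready=[4] | order so far=[2, 1, 0, 3]
  pop 4: no out-edges | ready=[] | order so far=[2, 1, 0, 3, 4]
New canonical toposort: [2, 1, 0, 3, 4]
Compare positions:
  Node 0: index 0 -> 2 (moved)
  Node 1: index 2 -> 1 (moved)
  Node 2: index 1 -> 0 (moved)
  Node 3: index 3 -> 3 (same)
  Node 4: index 4 -> 4 (same)
Nodes that changed position: 0 1 2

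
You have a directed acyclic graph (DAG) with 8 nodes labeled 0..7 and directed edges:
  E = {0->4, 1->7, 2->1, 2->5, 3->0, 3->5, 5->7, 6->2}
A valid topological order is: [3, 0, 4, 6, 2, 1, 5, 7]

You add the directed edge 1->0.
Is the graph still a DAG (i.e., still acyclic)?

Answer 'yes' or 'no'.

Given toposort: [3, 0, 4, 6, 2, 1, 5, 7]
Position of 1: index 5; position of 0: index 1
New edge 1->0: backward (u after v in old order)
Backward edge: old toposort is now invalid. Check if this creates a cycle.
Does 0 already reach 1? Reachable from 0: [0, 4]. NO -> still a DAG (reorder needed).
Still a DAG? yes

Answer: yes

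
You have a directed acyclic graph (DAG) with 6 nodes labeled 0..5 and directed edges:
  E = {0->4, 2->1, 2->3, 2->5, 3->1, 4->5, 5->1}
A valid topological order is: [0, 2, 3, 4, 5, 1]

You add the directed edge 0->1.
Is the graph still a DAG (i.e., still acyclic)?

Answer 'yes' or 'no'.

Answer: yes

Derivation:
Given toposort: [0, 2, 3, 4, 5, 1]
Position of 0: index 0; position of 1: index 5
New edge 0->1: forward
Forward edge: respects the existing order. Still a DAG, same toposort still valid.
Still a DAG? yes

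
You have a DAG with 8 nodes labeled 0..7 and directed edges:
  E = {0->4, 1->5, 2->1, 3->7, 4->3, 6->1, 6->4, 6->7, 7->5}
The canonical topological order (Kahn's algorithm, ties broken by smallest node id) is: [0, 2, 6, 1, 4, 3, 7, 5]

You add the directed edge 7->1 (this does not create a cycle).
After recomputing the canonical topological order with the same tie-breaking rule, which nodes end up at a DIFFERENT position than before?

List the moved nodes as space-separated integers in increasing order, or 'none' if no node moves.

Answer: 1 3 4 7

Derivation:
Old toposort: [0, 2, 6, 1, 4, 3, 7, 5]
Added edge 7->1
Recompute Kahn (smallest-id tiebreak):
  initial in-degrees: [0, 3, 0, 1, 2, 2, 0, 2]
  ready (indeg=0): [0, 2, 6]
  pop 0: indeg[4]->1 | ready=[2, 6] | order so far=[0]
  pop 2: indeg[1]->2 | ready=[6] | order so far=[0, 2]
  pop 6: indeg[1]->1; indeg[4]->0; indeg[7]->1 | ready=[4] | order so far=[0, 2, 6]
  pop 4: indeg[3]->0 | ready=[3] | order so far=[0, 2, 6, 4]
  pop 3: indeg[7]->0 | ready=[7] | order so far=[0, 2, 6, 4, 3]
  pop 7: indeg[1]->0; indeg[5]->1 | ready=[1] | order so far=[0, 2, 6, 4, 3, 7]
  pop 1: indeg[5]->0 | ready=[5] | order so far=[0, 2, 6, 4, 3, 7, 1]
  pop 5: no out-edges | ready=[] | order so far=[0, 2, 6, 4, 3, 7, 1, 5]
New canonical toposort: [0, 2, 6, 4, 3, 7, 1, 5]
Compare positions:
  Node 0: index 0 -> 0 (same)
  Node 1: index 3 -> 6 (moved)
  Node 2: index 1 -> 1 (same)
  Node 3: index 5 -> 4 (moved)
  Node 4: index 4 -> 3 (moved)
  Node 5: index 7 -> 7 (same)
  Node 6: index 2 -> 2 (same)
  Node 7: index 6 -> 5 (moved)
Nodes that changed position: 1 3 4 7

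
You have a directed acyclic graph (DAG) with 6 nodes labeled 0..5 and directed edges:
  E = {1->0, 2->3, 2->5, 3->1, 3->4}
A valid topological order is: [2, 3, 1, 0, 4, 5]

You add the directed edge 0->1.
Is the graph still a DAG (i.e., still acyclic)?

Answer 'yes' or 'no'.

Answer: no

Derivation:
Given toposort: [2, 3, 1, 0, 4, 5]
Position of 0: index 3; position of 1: index 2
New edge 0->1: backward (u after v in old order)
Backward edge: old toposort is now invalid. Check if this creates a cycle.
Does 1 already reach 0? Reachable from 1: [0, 1]. YES -> cycle!
Still a DAG? no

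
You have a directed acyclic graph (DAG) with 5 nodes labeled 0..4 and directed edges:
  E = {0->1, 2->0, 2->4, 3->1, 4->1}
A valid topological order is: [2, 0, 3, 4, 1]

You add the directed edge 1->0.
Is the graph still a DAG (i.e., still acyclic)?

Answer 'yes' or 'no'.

Given toposort: [2, 0, 3, 4, 1]
Position of 1: index 4; position of 0: index 1
New edge 1->0: backward (u after v in old order)
Backward edge: old toposort is now invalid. Check if this creates a cycle.
Does 0 already reach 1? Reachable from 0: [0, 1]. YES -> cycle!
Still a DAG? no

Answer: no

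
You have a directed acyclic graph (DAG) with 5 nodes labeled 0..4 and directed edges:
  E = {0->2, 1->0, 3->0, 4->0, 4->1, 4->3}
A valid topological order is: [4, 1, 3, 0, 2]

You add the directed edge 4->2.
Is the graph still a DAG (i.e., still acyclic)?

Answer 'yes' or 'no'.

Answer: yes

Derivation:
Given toposort: [4, 1, 3, 0, 2]
Position of 4: index 0; position of 2: index 4
New edge 4->2: forward
Forward edge: respects the existing order. Still a DAG, same toposort still valid.
Still a DAG? yes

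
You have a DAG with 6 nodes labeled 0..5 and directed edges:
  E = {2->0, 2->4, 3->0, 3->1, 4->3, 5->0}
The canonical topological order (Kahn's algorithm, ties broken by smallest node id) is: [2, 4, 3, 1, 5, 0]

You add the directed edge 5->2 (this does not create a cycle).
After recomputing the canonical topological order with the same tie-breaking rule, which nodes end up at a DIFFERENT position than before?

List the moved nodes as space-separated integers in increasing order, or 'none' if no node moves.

Answer: 0 1 2 3 4 5

Derivation:
Old toposort: [2, 4, 3, 1, 5, 0]
Added edge 5->2
Recompute Kahn (smallest-id tiebreak):
  initial in-degrees: [3, 1, 1, 1, 1, 0]
  ready (indeg=0): [5]
  pop 5: indeg[0]->2; indeg[2]->0 | ready=[2] | order so far=[5]
  pop 2: indeg[0]->1; indeg[4]->0 | ready=[4] | order so far=[5, 2]
  pop 4: indeg[3]->0 | ready=[3] | order so far=[5, 2, 4]
  pop 3: indeg[0]->0; indeg[1]->0 | ready=[0, 1] | order so far=[5, 2, 4, 3]
  pop 0: no out-edges | ready=[1] | order so far=[5, 2, 4, 3, 0]
  pop 1: no out-edges | ready=[] | order so far=[5, 2, 4, 3, 0, 1]
New canonical toposort: [5, 2, 4, 3, 0, 1]
Compare positions:
  Node 0: index 5 -> 4 (moved)
  Node 1: index 3 -> 5 (moved)
  Node 2: index 0 -> 1 (moved)
  Node 3: index 2 -> 3 (moved)
  Node 4: index 1 -> 2 (moved)
  Node 5: index 4 -> 0 (moved)
Nodes that changed position: 0 1 2 3 4 5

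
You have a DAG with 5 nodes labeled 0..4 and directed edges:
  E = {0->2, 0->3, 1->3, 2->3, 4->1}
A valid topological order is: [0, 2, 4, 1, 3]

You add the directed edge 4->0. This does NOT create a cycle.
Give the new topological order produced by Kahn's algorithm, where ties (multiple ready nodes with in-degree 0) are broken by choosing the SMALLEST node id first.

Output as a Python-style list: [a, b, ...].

Old toposort: [0, 2, 4, 1, 3]
Added edge: 4->0
Position of 4 (2) > position of 0 (0). Must reorder: 4 must now come before 0.
Run Kahn's algorithm (break ties by smallest node id):
  initial in-degrees: [1, 1, 1, 3, 0]
  ready (indeg=0): [4]
  pop 4: indeg[0]->0; indeg[1]->0 | ready=[0, 1] | order so far=[4]
  pop 0: indeg[2]->0; indeg[3]->2 | ready=[1, 2] | order so far=[4, 0]
  pop 1: indeg[3]->1 | ready=[2] | order so far=[4, 0, 1]
  pop 2: indeg[3]->0 | ready=[3] | order so far=[4, 0, 1, 2]
  pop 3: no out-edges | ready=[] | order so far=[4, 0, 1, 2, 3]
  Result: [4, 0, 1, 2, 3]

Answer: [4, 0, 1, 2, 3]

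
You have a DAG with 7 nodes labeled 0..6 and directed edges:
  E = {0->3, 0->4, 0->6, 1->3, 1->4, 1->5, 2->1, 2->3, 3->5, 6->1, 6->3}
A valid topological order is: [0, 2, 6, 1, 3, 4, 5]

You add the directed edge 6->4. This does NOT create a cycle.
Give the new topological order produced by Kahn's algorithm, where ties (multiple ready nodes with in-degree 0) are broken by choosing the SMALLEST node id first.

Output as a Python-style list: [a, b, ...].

Old toposort: [0, 2, 6, 1, 3, 4, 5]
Added edge: 6->4
Position of 6 (2) < position of 4 (5). Old order still valid.
Run Kahn's algorithm (break ties by smallest node id):
  initial in-degrees: [0, 2, 0, 4, 3, 2, 1]
  ready (indeg=0): [0, 2]
  pop 0: indeg[3]->3; indeg[4]->2; indeg[6]->0 | ready=[2, 6] | order so far=[0]
  pop 2: indeg[1]->1; indeg[3]->2 | ready=[6] | order so far=[0, 2]
  pop 6: indeg[1]->0; indeg[3]->1; indeg[4]->1 | ready=[1] | order so far=[0, 2, 6]
  pop 1: indeg[3]->0; indeg[4]->0; indeg[5]->1 | ready=[3, 4] | order so far=[0, 2, 6, 1]
  pop 3: indeg[5]->0 | ready=[4, 5] | order so far=[0, 2, 6, 1, 3]
  pop 4: no out-edges | ready=[5] | order so far=[0, 2, 6, 1, 3, 4]
  pop 5: no out-edges | ready=[] | order so far=[0, 2, 6, 1, 3, 4, 5]
  Result: [0, 2, 6, 1, 3, 4, 5]

Answer: [0, 2, 6, 1, 3, 4, 5]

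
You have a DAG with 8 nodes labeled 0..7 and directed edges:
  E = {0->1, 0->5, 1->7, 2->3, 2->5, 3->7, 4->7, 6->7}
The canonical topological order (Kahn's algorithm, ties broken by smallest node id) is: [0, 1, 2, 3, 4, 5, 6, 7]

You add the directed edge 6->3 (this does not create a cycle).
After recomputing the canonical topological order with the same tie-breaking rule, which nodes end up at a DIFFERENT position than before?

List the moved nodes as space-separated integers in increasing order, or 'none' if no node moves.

Answer: 3 4 5 6

Derivation:
Old toposort: [0, 1, 2, 3, 4, 5, 6, 7]
Added edge 6->3
Recompute Kahn (smallest-id tiebreak):
  initial in-degrees: [0, 1, 0, 2, 0, 2, 0, 4]
  ready (indeg=0): [0, 2, 4, 6]
  pop 0: indeg[1]->0; indeg[5]->1 | ready=[1, 2, 4, 6] | order so far=[0]
  pop 1: indeg[7]->3 | ready=[2, 4, 6] | order so far=[0, 1]
  pop 2: indeg[3]->1; indeg[5]->0 | ready=[4, 5, 6] | order so far=[0, 1, 2]
  pop 4: indeg[7]->2 | ready=[5, 6] | order so far=[0, 1, 2, 4]
  pop 5: no out-edges | ready=[6] | order so far=[0, 1, 2, 4, 5]
  pop 6: indeg[3]->0; indeg[7]->1 | ready=[3] | order so far=[0, 1, 2, 4, 5, 6]
  pop 3: indeg[7]->0 | ready=[7] | order so far=[0, 1, 2, 4, 5, 6, 3]
  pop 7: no out-edges | ready=[] | order so far=[0, 1, 2, 4, 5, 6, 3, 7]
New canonical toposort: [0, 1, 2, 4, 5, 6, 3, 7]
Compare positions:
  Node 0: index 0 -> 0 (same)
  Node 1: index 1 -> 1 (same)
  Node 2: index 2 -> 2 (same)
  Node 3: index 3 -> 6 (moved)
  Node 4: index 4 -> 3 (moved)
  Node 5: index 5 -> 4 (moved)
  Node 6: index 6 -> 5 (moved)
  Node 7: index 7 -> 7 (same)
Nodes that changed position: 3 4 5 6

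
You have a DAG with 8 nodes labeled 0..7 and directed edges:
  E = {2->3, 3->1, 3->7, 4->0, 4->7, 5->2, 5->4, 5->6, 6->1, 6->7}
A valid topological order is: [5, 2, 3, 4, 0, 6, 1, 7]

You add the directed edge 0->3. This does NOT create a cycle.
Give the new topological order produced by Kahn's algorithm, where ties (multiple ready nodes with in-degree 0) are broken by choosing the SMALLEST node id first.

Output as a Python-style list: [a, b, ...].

Answer: [5, 2, 4, 0, 3, 6, 1, 7]

Derivation:
Old toposort: [5, 2, 3, 4, 0, 6, 1, 7]
Added edge: 0->3
Position of 0 (4) > position of 3 (2). Must reorder: 0 must now come before 3.
Run Kahn's algorithm (break ties by smallest node id):
  initial in-degrees: [1, 2, 1, 2, 1, 0, 1, 3]
  ready (indeg=0): [5]
  pop 5: indeg[2]->0; indeg[4]->0; indeg[6]->0 | ready=[2, 4, 6] | order so far=[5]
  pop 2: indeg[3]->1 | ready=[4, 6] | order so far=[5, 2]
  pop 4: indeg[0]->0; indeg[7]->2 | ready=[0, 6] | order so far=[5, 2, 4]
  pop 0: indeg[3]->0 | ready=[3, 6] | order so far=[5, 2, 4, 0]
  pop 3: indeg[1]->1; indeg[7]->1 | ready=[6] | order so far=[5, 2, 4, 0, 3]
  pop 6: indeg[1]->0; indeg[7]->0 | ready=[1, 7] | order so far=[5, 2, 4, 0, 3, 6]
  pop 1: no out-edges | ready=[7] | order so far=[5, 2, 4, 0, 3, 6, 1]
  pop 7: no out-edges | ready=[] | order so far=[5, 2, 4, 0, 3, 6, 1, 7]
  Result: [5, 2, 4, 0, 3, 6, 1, 7]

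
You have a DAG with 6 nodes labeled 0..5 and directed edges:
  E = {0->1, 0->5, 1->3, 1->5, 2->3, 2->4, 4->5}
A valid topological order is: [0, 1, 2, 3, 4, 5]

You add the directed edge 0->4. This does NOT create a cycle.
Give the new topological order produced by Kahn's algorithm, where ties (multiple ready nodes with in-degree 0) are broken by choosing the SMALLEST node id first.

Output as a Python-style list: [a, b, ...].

Old toposort: [0, 1, 2, 3, 4, 5]
Added edge: 0->4
Position of 0 (0) < position of 4 (4). Old order still valid.
Run Kahn's algorithm (break ties by smallest node id):
  initial in-degrees: [0, 1, 0, 2, 2, 3]
  ready (indeg=0): [0, 2]
  pop 0: indeg[1]->0; indeg[4]->1; indeg[5]->2 | ready=[1, 2] | order so far=[0]
  pop 1: indeg[3]->1; indeg[5]->1 | ready=[2] | order so far=[0, 1]
  pop 2: indeg[3]->0; indeg[4]->0 | ready=[3, 4] | order so far=[0, 1, 2]
  pop 3: no out-edges | ready=[4] | order so far=[0, 1, 2, 3]
  pop 4: indeg[5]->0 | ready=[5] | order so far=[0, 1, 2, 3, 4]
  pop 5: no out-edges | ready=[] | order so far=[0, 1, 2, 3, 4, 5]
  Result: [0, 1, 2, 3, 4, 5]

Answer: [0, 1, 2, 3, 4, 5]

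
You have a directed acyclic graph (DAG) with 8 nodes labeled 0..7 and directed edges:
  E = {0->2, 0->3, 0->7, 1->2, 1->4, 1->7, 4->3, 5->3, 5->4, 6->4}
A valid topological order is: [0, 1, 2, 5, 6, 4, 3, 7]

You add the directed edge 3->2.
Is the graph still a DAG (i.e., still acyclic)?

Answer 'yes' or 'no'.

Answer: yes

Derivation:
Given toposort: [0, 1, 2, 5, 6, 4, 3, 7]
Position of 3: index 6; position of 2: index 2
New edge 3->2: backward (u after v in old order)
Backward edge: old toposort is now invalid. Check if this creates a cycle.
Does 2 already reach 3? Reachable from 2: [2]. NO -> still a DAG (reorder needed).
Still a DAG? yes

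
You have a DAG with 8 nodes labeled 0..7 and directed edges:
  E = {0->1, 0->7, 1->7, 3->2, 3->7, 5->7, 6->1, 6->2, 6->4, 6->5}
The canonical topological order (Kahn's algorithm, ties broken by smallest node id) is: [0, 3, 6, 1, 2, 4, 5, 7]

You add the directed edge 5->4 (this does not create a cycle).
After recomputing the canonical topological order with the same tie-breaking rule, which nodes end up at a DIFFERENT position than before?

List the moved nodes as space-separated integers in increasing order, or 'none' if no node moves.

Answer: 4 5

Derivation:
Old toposort: [0, 3, 6, 1, 2, 4, 5, 7]
Added edge 5->4
Recompute Kahn (smallest-id tiebreak):
  initial in-degrees: [0, 2, 2, 0, 2, 1, 0, 4]
  ready (indeg=0): [0, 3, 6]
  pop 0: indeg[1]->1; indeg[7]->3 | ready=[3, 6] | order so far=[0]
  pop 3: indeg[2]->1; indeg[7]->2 | ready=[6] | order so far=[0, 3]
  pop 6: indeg[1]->0; indeg[2]->0; indeg[4]->1; indeg[5]->0 | ready=[1, 2, 5] | order so far=[0, 3, 6]
  pop 1: indeg[7]->1 | ready=[2, 5] | order so far=[0, 3, 6, 1]
  pop 2: no out-edges | ready=[5] | order so far=[0, 3, 6, 1, 2]
  pop 5: indeg[4]->0; indeg[7]->0 | ready=[4, 7] | order so far=[0, 3, 6, 1, 2, 5]
  pop 4: no out-edges | ready=[7] | order so far=[0, 3, 6, 1, 2, 5, 4]
  pop 7: no out-edges | ready=[] | order so far=[0, 3, 6, 1, 2, 5, 4, 7]
New canonical toposort: [0, 3, 6, 1, 2, 5, 4, 7]
Compare positions:
  Node 0: index 0 -> 0 (same)
  Node 1: index 3 -> 3 (same)
  Node 2: index 4 -> 4 (same)
  Node 3: index 1 -> 1 (same)
  Node 4: index 5 -> 6 (moved)
  Node 5: index 6 -> 5 (moved)
  Node 6: index 2 -> 2 (same)
  Node 7: index 7 -> 7 (same)
Nodes that changed position: 4 5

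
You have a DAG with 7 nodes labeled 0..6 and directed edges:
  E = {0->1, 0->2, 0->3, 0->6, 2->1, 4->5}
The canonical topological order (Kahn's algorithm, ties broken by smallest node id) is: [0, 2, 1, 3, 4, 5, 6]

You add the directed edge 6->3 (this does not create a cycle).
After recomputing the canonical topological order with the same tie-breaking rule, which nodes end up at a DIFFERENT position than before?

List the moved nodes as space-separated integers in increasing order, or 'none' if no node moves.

Answer: 3 4 5 6

Derivation:
Old toposort: [0, 2, 1, 3, 4, 5, 6]
Added edge 6->3
Recompute Kahn (smallest-id tiebreak):
  initial in-degrees: [0, 2, 1, 2, 0, 1, 1]
  ready (indeg=0): [0, 4]
  pop 0: indeg[1]->1; indeg[2]->0; indeg[3]->1; indeg[6]->0 | ready=[2, 4, 6] | order so far=[0]
  pop 2: indeg[1]->0 | ready=[1, 4, 6] | order so far=[0, 2]
  pop 1: no out-edges | ready=[4, 6] | order so far=[0, 2, 1]
  pop 4: indeg[5]->0 | ready=[5, 6] | order so far=[0, 2, 1, 4]
  pop 5: no out-edges | ready=[6] | order so far=[0, 2, 1, 4, 5]
  pop 6: indeg[3]->0 | ready=[3] | order so far=[0, 2, 1, 4, 5, 6]
  pop 3: no out-edges | ready=[] | order so far=[0, 2, 1, 4, 5, 6, 3]
New canonical toposort: [0, 2, 1, 4, 5, 6, 3]
Compare positions:
  Node 0: index 0 -> 0 (same)
  Node 1: index 2 -> 2 (same)
  Node 2: index 1 -> 1 (same)
  Node 3: index 3 -> 6 (moved)
  Node 4: index 4 -> 3 (moved)
  Node 5: index 5 -> 4 (moved)
  Node 6: index 6 -> 5 (moved)
Nodes that changed position: 3 4 5 6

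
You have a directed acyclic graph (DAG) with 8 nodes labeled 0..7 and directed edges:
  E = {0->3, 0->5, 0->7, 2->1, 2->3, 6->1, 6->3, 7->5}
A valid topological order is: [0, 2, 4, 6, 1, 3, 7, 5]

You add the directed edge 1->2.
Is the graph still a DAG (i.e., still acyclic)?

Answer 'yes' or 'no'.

Answer: no

Derivation:
Given toposort: [0, 2, 4, 6, 1, 3, 7, 5]
Position of 1: index 4; position of 2: index 1
New edge 1->2: backward (u after v in old order)
Backward edge: old toposort is now invalid. Check if this creates a cycle.
Does 2 already reach 1? Reachable from 2: [1, 2, 3]. YES -> cycle!
Still a DAG? no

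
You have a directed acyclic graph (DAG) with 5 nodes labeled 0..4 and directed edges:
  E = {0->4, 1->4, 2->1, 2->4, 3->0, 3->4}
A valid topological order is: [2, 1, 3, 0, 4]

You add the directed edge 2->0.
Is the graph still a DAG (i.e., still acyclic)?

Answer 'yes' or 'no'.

Given toposort: [2, 1, 3, 0, 4]
Position of 2: index 0; position of 0: index 3
New edge 2->0: forward
Forward edge: respects the existing order. Still a DAG, same toposort still valid.
Still a DAG? yes

Answer: yes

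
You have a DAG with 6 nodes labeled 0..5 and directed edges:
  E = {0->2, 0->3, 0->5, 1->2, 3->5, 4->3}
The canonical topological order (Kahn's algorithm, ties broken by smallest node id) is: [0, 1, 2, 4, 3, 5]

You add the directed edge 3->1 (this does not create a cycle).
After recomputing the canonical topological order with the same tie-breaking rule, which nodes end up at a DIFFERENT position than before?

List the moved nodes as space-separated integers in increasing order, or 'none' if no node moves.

Answer: 1 2 3 4

Derivation:
Old toposort: [0, 1, 2, 4, 3, 5]
Added edge 3->1
Recompute Kahn (smallest-id tiebreak):
  initial in-degrees: [0, 1, 2, 2, 0, 2]
  ready (indeg=0): [0, 4]
  pop 0: indeg[2]->1; indeg[3]->1; indeg[5]->1 | ready=[4] | order so far=[0]
  pop 4: indeg[3]->0 | ready=[3] | order so far=[0, 4]
  pop 3: indeg[1]->0; indeg[5]->0 | ready=[1, 5] | order so far=[0, 4, 3]
  pop 1: indeg[2]->0 | ready=[2, 5] | order so far=[0, 4, 3, 1]
  pop 2: no out-edges | ready=[5] | order so far=[0, 4, 3, 1, 2]
  pop 5: no out-edges | ready=[] | order so far=[0, 4, 3, 1, 2, 5]
New canonical toposort: [0, 4, 3, 1, 2, 5]
Compare positions:
  Node 0: index 0 -> 0 (same)
  Node 1: index 1 -> 3 (moved)
  Node 2: index 2 -> 4 (moved)
  Node 3: index 4 -> 2 (moved)
  Node 4: index 3 -> 1 (moved)
  Node 5: index 5 -> 5 (same)
Nodes that changed position: 1 2 3 4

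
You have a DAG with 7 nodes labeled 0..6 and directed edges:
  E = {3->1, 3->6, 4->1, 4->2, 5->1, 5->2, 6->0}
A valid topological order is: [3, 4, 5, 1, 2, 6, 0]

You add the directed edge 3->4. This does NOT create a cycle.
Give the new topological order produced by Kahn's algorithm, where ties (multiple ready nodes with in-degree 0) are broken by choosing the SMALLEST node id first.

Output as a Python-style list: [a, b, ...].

Answer: [3, 4, 5, 1, 2, 6, 0]

Derivation:
Old toposort: [3, 4, 5, 1, 2, 6, 0]
Added edge: 3->4
Position of 3 (0) < position of 4 (1). Old order still valid.
Run Kahn's algorithm (break ties by smallest node id):
  initial in-degrees: [1, 3, 2, 0, 1, 0, 1]
  ready (indeg=0): [3, 5]
  pop 3: indeg[1]->2; indeg[4]->0; indeg[6]->0 | ready=[4, 5, 6] | order so far=[3]
  pop 4: indeg[1]->1; indeg[2]->1 | ready=[5, 6] | order so far=[3, 4]
  pop 5: indeg[1]->0; indeg[2]->0 | ready=[1, 2, 6] | order so far=[3, 4, 5]
  pop 1: no out-edges | ready=[2, 6] | order so far=[3, 4, 5, 1]
  pop 2: no out-edges | ready=[6] | order so far=[3, 4, 5, 1, 2]
  pop 6: indeg[0]->0 | ready=[0] | order so far=[3, 4, 5, 1, 2, 6]
  pop 0: no out-edges | ready=[] | order so far=[3, 4, 5, 1, 2, 6, 0]
  Result: [3, 4, 5, 1, 2, 6, 0]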